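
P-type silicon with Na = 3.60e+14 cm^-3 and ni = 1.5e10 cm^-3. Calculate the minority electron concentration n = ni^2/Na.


Step 1: Majority hole concentration p ≈ Na = 3.60e+14 cm^-3
Step 2: n = ni^2 / Na = (1.5e10)^2 / 3.60e+14
Step 3: n = 6.25e+05 cm^-3

6.25e+05


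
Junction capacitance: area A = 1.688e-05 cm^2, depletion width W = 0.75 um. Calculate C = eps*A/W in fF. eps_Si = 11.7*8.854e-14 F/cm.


Step 1: eps_Si = 11.7 * 8.854e-14 = 1.035918e-12 F/cm
Step 2: W in cm = 0.75 * 1e-4 = 7.50e-05 cm
Step 3: C = 1.035918e-12 * 1.688e-05 / 7.50e-05 = 2.331506e-13 F
Step 4: C = 233.15 fF

233.15


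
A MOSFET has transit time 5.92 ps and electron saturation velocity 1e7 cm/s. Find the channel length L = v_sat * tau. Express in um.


Step 1: tau in seconds = 5.92 ps * 1e-12 = 5.9200e-12 s
Step 2: L = v_sat * tau = 1e7 * 5.9200e-12 = 5.9200e-05 cm
Step 3: L in um = 5.9200e-05 * 1e4 = 0.592 um

0.592


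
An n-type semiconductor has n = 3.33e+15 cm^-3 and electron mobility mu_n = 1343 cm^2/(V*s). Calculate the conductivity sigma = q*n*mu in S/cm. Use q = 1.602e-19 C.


Step 1: sigma = q * n * mu
Step 2: sigma = 1.602e-19 * 3.33e+15 * 1343
Step 3: sigma = 7.164e-01 S/cm

7.164e-01


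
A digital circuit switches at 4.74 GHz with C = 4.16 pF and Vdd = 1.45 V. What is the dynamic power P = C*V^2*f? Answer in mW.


Step 1: V^2 = 1.45^2 = 2.1025 V^2
Step 2: P = C*V^2*f = 4.16e-12 F * 2.1025 * 4.74e9 Hz
Step 3: P = 4.1457936e-02 W
Step 4: P = 41.458 mW

41.458


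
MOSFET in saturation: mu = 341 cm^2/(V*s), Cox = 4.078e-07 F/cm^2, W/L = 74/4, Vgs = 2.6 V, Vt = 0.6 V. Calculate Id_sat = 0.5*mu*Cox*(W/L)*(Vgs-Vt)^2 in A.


Step 1: Overdrive voltage Vov = Vgs - Vt = 2.6 - 0.6 = 2.0 V
Step 2: W/L = 74/4 = 18.5
Step 3: Id = 0.5 * 341 * 4.078e-07 * 18.5 * 2.0^2
Step 4: Id = 5.15e-03 A

5.15e-03


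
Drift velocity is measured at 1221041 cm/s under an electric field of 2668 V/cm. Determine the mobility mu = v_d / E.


Step 1: mu = v_d / E
Step 2: mu = 1221041 / 2668
Step 3: mu = 457.66 cm^2/(V*s)

457.66


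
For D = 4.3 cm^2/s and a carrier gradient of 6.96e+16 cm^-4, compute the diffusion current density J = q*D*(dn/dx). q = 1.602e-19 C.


Step 1: J = q * D * (dn/dx)
Step 2: J = 1.602e-19 * 4.3 * 6.96e+16
Step 3: J = 4.79e-02 A/cm^2

4.79e-02


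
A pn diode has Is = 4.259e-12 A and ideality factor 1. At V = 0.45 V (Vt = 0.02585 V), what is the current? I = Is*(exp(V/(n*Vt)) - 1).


Step 1: V/(n*Vt) = 0.45/(1*0.02585) = 17.4081
Step 2: exp(17.4081) = 3.6328e+07
Step 3: I = 4.259e-12 * (3.6328e+07 - 1) = 1.55e-04 A

1.55e-04


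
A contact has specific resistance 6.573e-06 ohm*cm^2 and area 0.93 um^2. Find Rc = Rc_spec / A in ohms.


Step 1: Convert area to cm^2: 0.93 um^2 = 9.3000e-09 cm^2
Step 2: Rc = Rc_spec / A = 6.573e-06 / 9.3000e-09
Step 3: Rc = 7.07e+02 ohms

7.07e+02


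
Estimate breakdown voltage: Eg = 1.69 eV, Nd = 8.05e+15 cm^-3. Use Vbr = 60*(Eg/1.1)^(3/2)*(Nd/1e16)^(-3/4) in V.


Step 1: Eg/1.1 = 1.69/1.1 = 1.536364
Step 2: (Eg/1.1)^1.5 = 1.536364^1.5 = 1.904326
Step 3: (Nd/1e16)^(-0.75) = (0.805)^(-0.75) = 1.176666
Step 4: Vbr = 60 * 1.904326 * 1.176666 = 134.4 V

134.4


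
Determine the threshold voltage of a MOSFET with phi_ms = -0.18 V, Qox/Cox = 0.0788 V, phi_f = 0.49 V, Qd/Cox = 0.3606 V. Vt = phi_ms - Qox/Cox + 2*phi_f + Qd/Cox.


Step 1: Vt = phi_ms - Qox/Cox + 2*phi_f + Qd/Cox
Step 2: Vt = -0.18 - 0.0788 + 2*0.49 + 0.3606
Step 3: Vt = -0.18 - 0.0788 + 0.98 + 0.3606
Step 4: Vt = 1.0818 V

1.0818


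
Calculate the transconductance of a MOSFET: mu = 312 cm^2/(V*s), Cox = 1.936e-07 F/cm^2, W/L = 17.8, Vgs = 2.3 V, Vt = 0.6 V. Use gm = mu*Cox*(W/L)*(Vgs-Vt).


Step 1: Vov = Vgs - Vt = 2.3 - 0.6 = 1.7 V
Step 2: gm = mu * Cox * (W/L) * Vov
Step 3: gm = 312 * 1.936e-07 * 17.8 * 1.7 = 1.83e-03 S

1.83e-03


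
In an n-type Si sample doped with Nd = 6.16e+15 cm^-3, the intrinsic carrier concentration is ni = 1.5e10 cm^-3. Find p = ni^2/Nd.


Step 1: Since Nd >> ni, n ≈ Nd = 6.16e+15 cm^-3
Step 2: p = ni^2 / n = (1.5e10)^2 / 6.16e+15
Step 3: p = 2.25e20 / 6.16e+15 = 3.65e+04 cm^-3

3.65e+04


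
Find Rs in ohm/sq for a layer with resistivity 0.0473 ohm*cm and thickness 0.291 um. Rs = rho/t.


Step 1: Convert thickness to cm: t = 0.291 um = 2.9100e-05 cm
Step 2: Rs = rho / t = 0.0473 / 2.9100e-05
Step 3: Rs = 1625.4 ohm/sq

1625.4


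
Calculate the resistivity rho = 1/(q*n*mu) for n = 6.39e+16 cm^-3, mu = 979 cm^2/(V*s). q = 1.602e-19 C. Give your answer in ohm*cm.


Step 1: sigma = q * n * mu = 1.602e-19 * 6.39e+16 * 979 = 1.00218e+01 S/cm
Step 2: rho = 1 / sigma = 1 / 1.00218e+01 = 0.09978 ohm*cm

0.09978


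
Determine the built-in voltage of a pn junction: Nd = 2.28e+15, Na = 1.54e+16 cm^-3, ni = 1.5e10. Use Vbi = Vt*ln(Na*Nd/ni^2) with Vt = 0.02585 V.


Step 1: Compute Na*Nd/ni^2 = 1.54e+16 * 2.28e+15 / (1.5e10)^2 = 1.5605e+11
Step 2: ln(1.5605e+11) = 25.7734
Step 3: Vbi = 0.02585 * 25.7734 = 0.666 V

0.666


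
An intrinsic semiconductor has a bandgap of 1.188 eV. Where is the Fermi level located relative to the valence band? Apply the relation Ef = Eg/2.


Step 1: For an intrinsic semiconductor, the Fermi level sits at midgap.
Step 2: Ef = Eg / 2 = 1.188 / 2 = 0.594 eV

0.594


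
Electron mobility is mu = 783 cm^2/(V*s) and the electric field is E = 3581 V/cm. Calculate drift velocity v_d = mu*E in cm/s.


Step 1: v_d = mu * E
Step 2: v_d = 783 * 3581 = 2803923
Step 3: v_d = 2.80e+06 cm/s

2.80e+06


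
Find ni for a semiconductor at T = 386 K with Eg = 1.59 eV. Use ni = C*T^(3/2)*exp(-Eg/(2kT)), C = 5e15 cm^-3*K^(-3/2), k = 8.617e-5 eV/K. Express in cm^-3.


Step 1: Compute kT = 8.617e-5 * 386 = 0.03326162 eV
Step 2: Exponent = -Eg/(2kT) = -1.59/(2*0.03326162) = -23.90142
Step 3: T^(3/2) = 386^1.5 = 7583.70
Step 4: ni = 5e15 * 7583.70 * exp(-23.90142) = 1.58e+09 cm^-3

1.58e+09


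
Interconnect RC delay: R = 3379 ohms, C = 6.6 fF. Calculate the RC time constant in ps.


Step 1: tau = R * C
Step 2: tau = 3379 * 6.6 fF = 3379 * 6.6e-15 F
Step 3: tau = 2.23014e-11 s = 22.3014 ps

22.3014


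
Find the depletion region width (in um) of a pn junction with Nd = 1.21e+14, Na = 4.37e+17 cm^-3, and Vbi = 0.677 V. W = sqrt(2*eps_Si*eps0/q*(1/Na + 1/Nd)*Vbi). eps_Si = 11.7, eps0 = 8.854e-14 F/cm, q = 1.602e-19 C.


Step 1: 1/Na + 1/Nd = 1/4.37e+17 + 1/1.21e+14 = 8.26675e-15
Step 2: 2*eps*eps0/q = 2*11.7*8.854e-14/1.602e-19 = 1.293281e+07
Step 3: W^2 = 1.293281e+07 * 8.26675e-15 * 0.677 = 7.23796e-08
Step 4: W = sqrt(7.23796e-08) = 2.690e-04 cm = 2.69 um

2.69


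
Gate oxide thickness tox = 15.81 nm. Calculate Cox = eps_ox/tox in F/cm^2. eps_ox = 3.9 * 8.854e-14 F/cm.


Step 1: eps_ox = 3.9 * 8.854e-14 = 3.45306e-13 F/cm
Step 2: tox in cm = 15.81 nm * 1e-7 = 1.5810e-06 cm
Step 3: Cox = 3.45306e-13 / 1.5810e-06 = 2.18e-07 F/cm^2

2.18e-07


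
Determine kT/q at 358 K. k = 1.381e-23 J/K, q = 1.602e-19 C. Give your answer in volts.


Step 1: kT = 1.381e-23 * 358 = 4.94398e-21 J
Step 2: Vt = kT/q = 4.94398e-21 / 1.602e-19
Step 3: Vt = 0.03086 V

0.03086


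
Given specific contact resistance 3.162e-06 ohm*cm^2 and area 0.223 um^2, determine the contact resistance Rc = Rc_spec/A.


Step 1: Convert area to cm^2: 0.223 um^2 = 2.2300e-09 cm^2
Step 2: Rc = Rc_spec / A = 3.162e-06 / 2.2300e-09
Step 3: Rc = 1.42e+03 ohms

1.42e+03


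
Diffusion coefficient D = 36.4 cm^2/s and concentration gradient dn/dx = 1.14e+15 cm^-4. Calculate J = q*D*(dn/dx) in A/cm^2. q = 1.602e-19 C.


Step 1: J = q * D * (dn/dx)
Step 2: J = 1.602e-19 * 36.4 * 1.14e+15
Step 3: J = 6.65e-03 A/cm^2

6.65e-03


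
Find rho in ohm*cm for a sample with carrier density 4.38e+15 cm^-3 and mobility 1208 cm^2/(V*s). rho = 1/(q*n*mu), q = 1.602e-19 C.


Step 1: sigma = q * n * mu = 1.602e-19 * 4.38e+15 * 1208 = 8.47625e-01 S/cm
Step 2: rho = 1 / sigma = 1 / 8.47625e-01 = 1.18 ohm*cm

1.18


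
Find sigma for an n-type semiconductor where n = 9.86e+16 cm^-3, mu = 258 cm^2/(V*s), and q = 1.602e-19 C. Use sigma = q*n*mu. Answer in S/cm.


Step 1: sigma = q * n * mu
Step 2: sigma = 1.602e-19 * 9.86e+16 * 258
Step 3: sigma = 4.075e+00 S/cm

4.075e+00


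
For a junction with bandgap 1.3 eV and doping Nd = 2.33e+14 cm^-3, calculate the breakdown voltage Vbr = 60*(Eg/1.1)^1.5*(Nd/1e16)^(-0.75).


Step 1: Eg/1.1 = 1.3/1.1 = 1.181818
Step 2: (Eg/1.1)^1.5 = 1.181818^1.5 = 1.284772
Step 3: (Nd/1e16)^(-0.75) = (0.0233)^(-0.75) = 16.768069
Step 4: Vbr = 60 * 1.284772 * 16.768069 = 1292.6 V

1292.6


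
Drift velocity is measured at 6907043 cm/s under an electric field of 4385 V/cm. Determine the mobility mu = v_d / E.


Step 1: mu = v_d / E
Step 2: mu = 6907043 / 4385
Step 3: mu = 1575.15 cm^2/(V*s)

1575.15


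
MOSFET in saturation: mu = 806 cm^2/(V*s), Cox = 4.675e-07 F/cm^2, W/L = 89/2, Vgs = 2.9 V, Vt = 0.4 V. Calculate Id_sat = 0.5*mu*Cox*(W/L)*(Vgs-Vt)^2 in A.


Step 1: Overdrive voltage Vov = Vgs - Vt = 2.9 - 0.4 = 2.5 V
Step 2: W/L = 89/2 = 44.5
Step 3: Id = 0.5 * 806 * 4.675e-07 * 44.5 * 2.5^2
Step 4: Id = 5.24e-02 A

5.24e-02


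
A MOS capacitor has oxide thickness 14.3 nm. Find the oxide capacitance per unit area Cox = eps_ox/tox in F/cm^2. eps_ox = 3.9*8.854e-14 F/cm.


Step 1: eps_ox = 3.9 * 8.854e-14 = 3.45306e-13 F/cm
Step 2: tox in cm = 14.3 nm * 1e-7 = 1.4300e-06 cm
Step 3: Cox = 3.45306e-13 / 1.4300e-06 = 2.41e-07 F/cm^2

2.41e-07


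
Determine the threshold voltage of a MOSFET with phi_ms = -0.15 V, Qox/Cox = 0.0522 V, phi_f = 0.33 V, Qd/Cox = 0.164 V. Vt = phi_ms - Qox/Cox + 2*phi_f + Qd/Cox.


Step 1: Vt = phi_ms - Qox/Cox + 2*phi_f + Qd/Cox
Step 2: Vt = -0.15 - 0.0522 + 2*0.33 + 0.164
Step 3: Vt = -0.15 - 0.0522 + 0.66 + 0.164
Step 4: Vt = 0.6218 V

0.6218


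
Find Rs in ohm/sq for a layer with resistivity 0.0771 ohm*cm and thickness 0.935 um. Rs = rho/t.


Step 1: Convert thickness to cm: t = 0.935 um = 9.3500e-05 cm
Step 2: Rs = rho / t = 0.0771 / 9.3500e-05
Step 3: Rs = 824.6 ohm/sq

824.6


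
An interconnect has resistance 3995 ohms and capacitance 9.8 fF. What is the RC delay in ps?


Step 1: tau = R * C
Step 2: tau = 3995 * 9.8 fF = 3995 * 9.8e-15 F
Step 3: tau = 3.9151e-11 s = 39.151 ps

39.151


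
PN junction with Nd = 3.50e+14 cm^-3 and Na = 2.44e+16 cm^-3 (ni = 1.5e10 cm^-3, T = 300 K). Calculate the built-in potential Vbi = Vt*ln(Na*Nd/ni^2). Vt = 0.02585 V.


Step 1: Compute Na*Nd/ni^2 = 2.44e+16 * 3.50e+14 / (1.5e10)^2 = 3.7956e+10
Step 2: ln(3.7956e+10) = 24.3597
Step 3: Vbi = 0.02585 * 24.3597 = 0.63 V

0.63


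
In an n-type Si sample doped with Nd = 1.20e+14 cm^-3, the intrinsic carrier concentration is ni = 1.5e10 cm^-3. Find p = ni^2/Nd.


Step 1: Since Nd >> ni, n ≈ Nd = 1.20e+14 cm^-3
Step 2: p = ni^2 / n = (1.5e10)^2 / 1.20e+14
Step 3: p = 2.25e20 / 1.20e+14 = 1.88e+06 cm^-3

1.88e+06


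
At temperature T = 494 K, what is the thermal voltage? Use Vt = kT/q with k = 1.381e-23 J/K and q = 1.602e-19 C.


Step 1: kT = 1.381e-23 * 494 = 6.82214e-21 J
Step 2: Vt = kT/q = 6.82214e-21 / 1.602e-19
Step 3: Vt = 0.04259 V

0.04259


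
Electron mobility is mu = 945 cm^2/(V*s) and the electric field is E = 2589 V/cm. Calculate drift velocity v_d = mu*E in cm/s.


Step 1: v_d = mu * E
Step 2: v_d = 945 * 2589 = 2446605
Step 3: v_d = 2.45e+06 cm/s

2.45e+06


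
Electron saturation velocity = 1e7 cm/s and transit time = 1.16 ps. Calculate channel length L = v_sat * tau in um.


Step 1: tau in seconds = 1.16 ps * 1e-12 = 1.1600e-12 s
Step 2: L = v_sat * tau = 1e7 * 1.1600e-12 = 1.1600e-05 cm
Step 3: L in um = 1.1600e-05 * 1e4 = 0.116 um

0.116


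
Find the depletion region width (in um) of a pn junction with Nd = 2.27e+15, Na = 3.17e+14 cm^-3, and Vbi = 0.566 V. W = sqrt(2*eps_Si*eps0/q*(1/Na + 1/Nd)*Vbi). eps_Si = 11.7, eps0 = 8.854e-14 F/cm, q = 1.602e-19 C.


Step 1: 1/Na + 1/Nd = 1/3.17e+14 + 1/2.27e+15 = 3.59510e-15
Step 2: 2*eps*eps0/q = 2*11.7*8.854e-14/1.602e-19 = 1.293281e+07
Step 3: W^2 = 1.293281e+07 * 3.59510e-15 * 0.566 = 2.63160e-08
Step 4: W = sqrt(2.63160e-08) = 1.622e-04 cm = 1.622 um

1.622


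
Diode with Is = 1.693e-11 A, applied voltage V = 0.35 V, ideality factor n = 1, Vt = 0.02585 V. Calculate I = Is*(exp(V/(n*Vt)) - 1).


Step 1: V/(n*Vt) = 0.35/(1*0.02585) = 13.5397
Step 2: exp(13.5397) = 7.5896e+05
Step 3: I = 1.693e-11 * (7.5896e+05 - 1) = 1.28e-05 A

1.28e-05


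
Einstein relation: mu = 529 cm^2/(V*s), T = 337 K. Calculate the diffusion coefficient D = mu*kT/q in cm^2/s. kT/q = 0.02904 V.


Step 1: D = mu * (kT/q)
Step 2: D = 529 * 0.02904
Step 3: D = 15.36 cm^2/s

15.36


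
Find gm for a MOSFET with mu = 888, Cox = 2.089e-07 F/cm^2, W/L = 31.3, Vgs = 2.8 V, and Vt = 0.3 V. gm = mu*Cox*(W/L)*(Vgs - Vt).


Step 1: Vov = Vgs - Vt = 2.8 - 0.3 = 2.5 V
Step 2: gm = mu * Cox * (W/L) * Vov
Step 3: gm = 888 * 2.089e-07 * 31.3 * 2.5 = 1.45e-02 S

1.45e-02


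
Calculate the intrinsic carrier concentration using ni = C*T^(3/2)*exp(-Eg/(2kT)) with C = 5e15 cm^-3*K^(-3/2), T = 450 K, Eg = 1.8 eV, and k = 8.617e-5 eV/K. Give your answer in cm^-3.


Step 1: Compute kT = 8.617e-5 * 450 = 0.0387765 eV
Step 2: Exponent = -Eg/(2kT) = -1.8/(2*0.0387765) = -23.20993
Step 3: T^(3/2) = 450^1.5 = 9545.94
Step 4: ni = 5e15 * 9545.94 * exp(-23.20993) = 3.97e+09 cm^-3

3.97e+09


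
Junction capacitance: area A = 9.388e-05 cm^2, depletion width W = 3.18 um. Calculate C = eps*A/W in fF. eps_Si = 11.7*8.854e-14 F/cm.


Step 1: eps_Si = 11.7 * 8.854e-14 = 1.035918e-12 F/cm
Step 2: W in cm = 3.18 * 1e-4 = 3.18e-04 cm
Step 3: C = 1.035918e-12 * 9.388e-05 / 3.18e-04 = 3.058238e-13 F
Step 4: C = 305.82 fF

305.82


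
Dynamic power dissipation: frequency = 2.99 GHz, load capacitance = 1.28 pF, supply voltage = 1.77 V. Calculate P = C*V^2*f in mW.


Step 1: V^2 = 1.77^2 = 3.1329 V^2
Step 2: P = C*V^2*f = 1.28e-12 F * 3.1329 * 2.99e9 Hz
Step 3: P = 1.199023488e-02 W
Step 4: P = 11.99 mW

11.99


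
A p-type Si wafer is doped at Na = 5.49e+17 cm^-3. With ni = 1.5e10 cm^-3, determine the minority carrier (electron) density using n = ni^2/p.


Step 1: Majority hole concentration p ≈ Na = 5.49e+17 cm^-3
Step 2: n = ni^2 / Na = (1.5e10)^2 / 5.49e+17
Step 3: n = 4.10e+02 cm^-3

4.10e+02


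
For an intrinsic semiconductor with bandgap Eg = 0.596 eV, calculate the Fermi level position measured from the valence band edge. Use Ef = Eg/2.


Step 1: For an intrinsic semiconductor, the Fermi level sits at midgap.
Step 2: Ef = Eg / 2 = 0.596 / 2 = 0.298 eV

0.298


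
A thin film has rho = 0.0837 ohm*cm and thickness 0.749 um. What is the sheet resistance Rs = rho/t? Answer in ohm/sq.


Step 1: Convert thickness to cm: t = 0.749 um = 7.4900e-05 cm
Step 2: Rs = rho / t = 0.0837 / 7.4900e-05
Step 3: Rs = 1117.5 ohm/sq

1117.5


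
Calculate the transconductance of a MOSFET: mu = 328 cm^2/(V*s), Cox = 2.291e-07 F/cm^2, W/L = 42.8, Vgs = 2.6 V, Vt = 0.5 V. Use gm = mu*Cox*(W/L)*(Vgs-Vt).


Step 1: Vov = Vgs - Vt = 2.6 - 0.5 = 2.1 V
Step 2: gm = mu * Cox * (W/L) * Vov
Step 3: gm = 328 * 2.291e-07 * 42.8 * 2.1 = 6.75e-03 S

6.75e-03


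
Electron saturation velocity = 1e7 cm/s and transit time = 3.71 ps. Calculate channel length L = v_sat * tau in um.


Step 1: tau in seconds = 3.71 ps * 1e-12 = 3.7100e-12 s
Step 2: L = v_sat * tau = 1e7 * 3.7100e-12 = 3.7100e-05 cm
Step 3: L in um = 3.7100e-05 * 1e4 = 0.371 um

0.371


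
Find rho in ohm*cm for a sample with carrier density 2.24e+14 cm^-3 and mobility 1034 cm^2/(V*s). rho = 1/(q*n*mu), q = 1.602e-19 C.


Step 1: sigma = q * n * mu = 1.602e-19 * 2.24e+14 * 1034 = 3.71049e-02 S/cm
Step 2: rho = 1 / sigma = 1 / 3.71049e-02 = 26.95 ohm*cm

26.95


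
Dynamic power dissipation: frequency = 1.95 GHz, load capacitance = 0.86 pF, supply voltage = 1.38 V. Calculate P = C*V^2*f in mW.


Step 1: V^2 = 1.38^2 = 1.9044 V^2
Step 2: P = C*V^2*f = 0.86e-12 F * 1.9044 * 1.95e9 Hz
Step 3: P = 3.1936788e-03 W
Step 4: P = 3.194 mW

3.194


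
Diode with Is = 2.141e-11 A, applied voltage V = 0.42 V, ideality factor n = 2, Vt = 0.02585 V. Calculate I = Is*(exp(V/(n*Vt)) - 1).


Step 1: V/(n*Vt) = 0.42/(2*0.02585) = 8.1238
Step 2: exp(8.1238) = 3.3738e+03
Step 3: I = 2.141e-11 * (3.3738e+03 - 1) = 7.22e-08 A

7.22e-08


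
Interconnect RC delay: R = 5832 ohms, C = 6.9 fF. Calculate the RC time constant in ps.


Step 1: tau = R * C
Step 2: tau = 5832 * 6.9 fF = 5832 * 6.9e-15 F
Step 3: tau = 4.02408e-11 s = 40.2408 ps

40.2408


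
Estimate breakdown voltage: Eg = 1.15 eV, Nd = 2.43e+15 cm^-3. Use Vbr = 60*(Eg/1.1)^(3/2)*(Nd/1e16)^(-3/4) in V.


Step 1: Eg/1.1 = 1.15/1.1 = 1.045455
Step 2: (Eg/1.1)^1.5 = 1.045455^1.5 = 1.068952
Step 3: (Nd/1e16)^(-0.75) = (0.243)^(-0.75) = 2.889318
Step 4: Vbr = 60 * 1.068952 * 2.889318 = 185.3 V

185.3


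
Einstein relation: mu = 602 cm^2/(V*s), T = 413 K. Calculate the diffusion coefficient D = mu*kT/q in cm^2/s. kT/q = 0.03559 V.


Step 1: D = mu * (kT/q)
Step 2: D = 602 * 0.03559
Step 3: D = 21.43 cm^2/s

21.43


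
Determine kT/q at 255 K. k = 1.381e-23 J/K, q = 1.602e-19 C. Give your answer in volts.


Step 1: kT = 1.381e-23 * 255 = 3.52155e-21 J
Step 2: Vt = kT/q = 3.52155e-21 / 1.602e-19
Step 3: Vt = 0.02198 V

0.02198


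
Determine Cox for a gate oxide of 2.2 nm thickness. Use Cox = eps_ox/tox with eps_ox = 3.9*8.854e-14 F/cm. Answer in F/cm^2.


Step 1: eps_ox = 3.9 * 8.854e-14 = 3.45306e-13 F/cm
Step 2: tox in cm = 2.2 nm * 1e-7 = 2.2000e-07 cm
Step 3: Cox = 3.45306e-13 / 2.2000e-07 = 1.57e-06 F/cm^2

1.57e-06


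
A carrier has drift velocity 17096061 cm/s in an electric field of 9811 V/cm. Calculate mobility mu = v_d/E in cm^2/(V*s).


Step 1: mu = v_d / E
Step 2: mu = 17096061 / 9811
Step 3: mu = 1742.54 cm^2/(V*s)

1742.54


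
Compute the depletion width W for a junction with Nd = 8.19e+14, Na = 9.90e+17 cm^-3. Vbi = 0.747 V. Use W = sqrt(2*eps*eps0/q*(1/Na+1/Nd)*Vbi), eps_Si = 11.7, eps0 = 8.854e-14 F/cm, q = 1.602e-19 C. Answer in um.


Step 1: 1/Na + 1/Nd = 1/9.90e+17 + 1/8.19e+14 = 1.22201e-15
Step 2: 2*eps*eps0/q = 2*11.7*8.854e-14/1.602e-19 = 1.293281e+07
Step 3: W^2 = 1.293281e+07 * 1.22201e-15 * 0.747 = 1.18056e-08
Step 4: W = sqrt(1.18056e-08) = 1.087e-04 cm = 1.087 um

1.087


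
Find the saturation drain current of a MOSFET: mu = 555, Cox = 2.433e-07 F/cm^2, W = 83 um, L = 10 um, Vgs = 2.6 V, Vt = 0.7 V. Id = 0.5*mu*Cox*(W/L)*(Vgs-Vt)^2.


Step 1: Overdrive voltage Vov = Vgs - Vt = 2.6 - 0.7 = 1.9 V
Step 2: W/L = 83/10 = 8.3
Step 3: Id = 0.5 * 555 * 2.433e-07 * 8.3 * 1.9^2
Step 4: Id = 2.02e-03 A

2.02e-03


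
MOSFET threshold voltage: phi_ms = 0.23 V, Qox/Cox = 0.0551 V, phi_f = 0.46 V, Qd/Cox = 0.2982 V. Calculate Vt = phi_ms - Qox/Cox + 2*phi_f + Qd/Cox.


Step 1: Vt = phi_ms - Qox/Cox + 2*phi_f + Qd/Cox
Step 2: Vt = 0.23 - 0.0551 + 2*0.46 + 0.2982
Step 3: Vt = 0.23 - 0.0551 + 0.92 + 0.2982
Step 4: Vt = 1.3931 V

1.3931


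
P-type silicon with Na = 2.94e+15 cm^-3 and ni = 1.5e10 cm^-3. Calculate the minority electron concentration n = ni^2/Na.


Step 1: Majority hole concentration p ≈ Na = 2.94e+15 cm^-3
Step 2: n = ni^2 / Na = (1.5e10)^2 / 2.94e+15
Step 3: n = 7.65e+04 cm^-3

7.65e+04


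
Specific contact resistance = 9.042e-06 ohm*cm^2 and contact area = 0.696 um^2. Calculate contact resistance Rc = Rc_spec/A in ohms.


Step 1: Convert area to cm^2: 0.696 um^2 = 6.9600e-09 cm^2
Step 2: Rc = Rc_spec / A = 9.042e-06 / 6.9600e-09
Step 3: Rc = 1.30e+03 ohms

1.30e+03


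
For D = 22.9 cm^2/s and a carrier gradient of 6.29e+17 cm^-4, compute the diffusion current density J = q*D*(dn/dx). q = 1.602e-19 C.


Step 1: J = q * D * (dn/dx)
Step 2: J = 1.602e-19 * 22.9 * 6.29e+17
Step 3: J = 2.31e+00 A/cm^2

2.31e+00


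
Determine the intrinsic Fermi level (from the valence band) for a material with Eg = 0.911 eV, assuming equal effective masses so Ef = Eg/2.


Step 1: For an intrinsic semiconductor, the Fermi level sits at midgap.
Step 2: Ef = Eg / 2 = 0.911 / 2 = 0.4555 eV

0.4555


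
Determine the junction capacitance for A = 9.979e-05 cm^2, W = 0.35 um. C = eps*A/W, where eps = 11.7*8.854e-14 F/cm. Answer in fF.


Step 1: eps_Si = 11.7 * 8.854e-14 = 1.035918e-12 F/cm
Step 2: W in cm = 0.35 * 1e-4 = 3.50e-05 cm
Step 3: C = 1.035918e-12 * 9.979e-05 / 3.50e-05 = 2.953550e-12 F
Step 4: C = 2953.55 fF

2953.55


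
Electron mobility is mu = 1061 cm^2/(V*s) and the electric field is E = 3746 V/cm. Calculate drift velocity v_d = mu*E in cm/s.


Step 1: v_d = mu * E
Step 2: v_d = 1061 * 3746 = 3974506
Step 3: v_d = 3.97e+06 cm/s

3.97e+06


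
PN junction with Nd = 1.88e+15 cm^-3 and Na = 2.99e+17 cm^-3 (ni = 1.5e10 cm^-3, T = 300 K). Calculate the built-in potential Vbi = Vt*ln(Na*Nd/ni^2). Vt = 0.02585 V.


Step 1: Compute Na*Nd/ni^2 = 2.99e+17 * 1.88e+15 / (1.5e10)^2 = 2.4983e+12
Step 2: ln(2.4983e+12) = 28.5466
Step 3: Vbi = 0.02585 * 28.5466 = 0.738 V

0.738


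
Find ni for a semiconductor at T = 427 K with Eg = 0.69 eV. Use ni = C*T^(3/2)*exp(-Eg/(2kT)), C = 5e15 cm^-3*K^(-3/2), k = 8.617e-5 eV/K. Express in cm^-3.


Step 1: Compute kT = 8.617e-5 * 427 = 0.03679459 eV
Step 2: Exponent = -Eg/(2kT) = -0.69/(2*0.03679459) = -9.37638
Step 3: T^(3/2) = 427^1.5 = 8823.52
Step 4: ni = 5e15 * 8823.52 * exp(-9.37638) = 3.74e+15 cm^-3

3.74e+15


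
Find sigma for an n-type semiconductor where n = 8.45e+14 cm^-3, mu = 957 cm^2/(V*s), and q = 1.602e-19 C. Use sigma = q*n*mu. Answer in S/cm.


Step 1: sigma = q * n * mu
Step 2: sigma = 1.602e-19 * 8.45e+14 * 957
Step 3: sigma = 1.295e-01 S/cm

1.295e-01


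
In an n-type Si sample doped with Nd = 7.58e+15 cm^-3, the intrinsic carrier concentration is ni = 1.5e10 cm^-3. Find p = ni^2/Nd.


Step 1: Since Nd >> ni, n ≈ Nd = 7.58e+15 cm^-3
Step 2: p = ni^2 / n = (1.5e10)^2 / 7.58e+15
Step 3: p = 2.25e20 / 7.58e+15 = 2.97e+04 cm^-3

2.97e+04


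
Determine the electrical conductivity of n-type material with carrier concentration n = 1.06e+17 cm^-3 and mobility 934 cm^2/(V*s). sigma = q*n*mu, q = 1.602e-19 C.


Step 1: sigma = q * n * mu
Step 2: sigma = 1.602e-19 * 1.06e+17 * 934
Step 3: sigma = 1.586e+01 S/cm

1.586e+01


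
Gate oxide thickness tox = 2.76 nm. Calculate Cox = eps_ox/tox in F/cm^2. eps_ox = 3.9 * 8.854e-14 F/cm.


Step 1: eps_ox = 3.9 * 8.854e-14 = 3.45306e-13 F/cm
Step 2: tox in cm = 2.76 nm * 1e-7 = 2.7600e-07 cm
Step 3: Cox = 3.45306e-13 / 2.7600e-07 = 1.25e-06 F/cm^2

1.25e-06


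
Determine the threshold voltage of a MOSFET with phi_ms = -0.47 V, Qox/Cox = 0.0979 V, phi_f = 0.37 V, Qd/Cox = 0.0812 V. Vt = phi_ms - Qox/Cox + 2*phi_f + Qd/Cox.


Step 1: Vt = phi_ms - Qox/Cox + 2*phi_f + Qd/Cox
Step 2: Vt = -0.47 - 0.0979 + 2*0.37 + 0.0812
Step 3: Vt = -0.47 - 0.0979 + 0.74 + 0.0812
Step 4: Vt = 0.2533 V

0.2533


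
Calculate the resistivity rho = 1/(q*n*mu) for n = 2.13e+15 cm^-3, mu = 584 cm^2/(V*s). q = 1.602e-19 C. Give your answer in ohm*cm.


Step 1: sigma = q * n * mu = 1.602e-19 * 2.13e+15 * 584 = 1.99276e-01 S/cm
Step 2: rho = 1 / sigma = 1 / 1.99276e-01 = 5.018 ohm*cm

5.018


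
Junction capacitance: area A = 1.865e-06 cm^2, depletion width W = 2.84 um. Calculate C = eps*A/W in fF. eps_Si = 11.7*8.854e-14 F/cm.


Step 1: eps_Si = 11.7 * 8.854e-14 = 1.035918e-12 F/cm
Step 2: W in cm = 2.84 * 1e-4 = 2.84e-04 cm
Step 3: C = 1.035918e-12 * 1.865e-06 / 2.84e-04 = 6.802771e-15 F
Step 4: C = 6.8 fF

6.8


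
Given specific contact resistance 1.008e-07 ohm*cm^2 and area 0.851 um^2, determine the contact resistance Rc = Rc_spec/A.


Step 1: Convert area to cm^2: 0.851 um^2 = 8.5100e-09 cm^2
Step 2: Rc = Rc_spec / A = 1.008e-07 / 8.5100e-09
Step 3: Rc = 1.18e+01 ohms

1.18e+01


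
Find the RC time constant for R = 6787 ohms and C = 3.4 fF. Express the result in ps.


Step 1: tau = R * C
Step 2: tau = 6787 * 3.4 fF = 6787 * 3.4e-15 F
Step 3: tau = 2.30758e-11 s = 23.0758 ps

23.0758


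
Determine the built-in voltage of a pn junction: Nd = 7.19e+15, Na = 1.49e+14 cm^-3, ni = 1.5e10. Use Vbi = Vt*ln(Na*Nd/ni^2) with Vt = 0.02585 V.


Step 1: Compute Na*Nd/ni^2 = 1.49e+14 * 7.19e+15 / (1.5e10)^2 = 4.7614e+09
Step 2: ln(4.7614e+09) = 22.2838
Step 3: Vbi = 0.02585 * 22.2838 = 0.576 V

0.576


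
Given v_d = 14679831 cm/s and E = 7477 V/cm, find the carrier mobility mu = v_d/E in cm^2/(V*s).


Step 1: mu = v_d / E
Step 2: mu = 14679831 / 7477
Step 3: mu = 1963.33 cm^2/(V*s)

1963.33


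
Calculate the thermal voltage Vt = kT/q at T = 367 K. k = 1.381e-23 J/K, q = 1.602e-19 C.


Step 1: kT = 1.381e-23 * 367 = 5.06827e-21 J
Step 2: Vt = kT/q = 5.06827e-21 / 1.602e-19
Step 3: Vt = 0.03164 V

0.03164


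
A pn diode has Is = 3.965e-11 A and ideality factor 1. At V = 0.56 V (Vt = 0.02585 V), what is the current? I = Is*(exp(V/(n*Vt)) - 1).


Step 1: V/(n*Vt) = 0.56/(1*0.02585) = 21.6634
Step 2: exp(21.6634) = 2.5603e+09
Step 3: I = 3.965e-11 * (2.5603e+09 - 1) = 1.02e-01 A

1.02e-01


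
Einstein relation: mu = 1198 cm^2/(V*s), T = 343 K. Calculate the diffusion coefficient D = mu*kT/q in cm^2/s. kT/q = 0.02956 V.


Step 1: D = mu * (kT/q)
Step 2: D = 1198 * 0.02956
Step 3: D = 35.41 cm^2/s

35.41


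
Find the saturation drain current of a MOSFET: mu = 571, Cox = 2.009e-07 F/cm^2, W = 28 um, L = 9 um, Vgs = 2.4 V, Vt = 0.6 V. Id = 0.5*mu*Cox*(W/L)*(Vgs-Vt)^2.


Step 1: Overdrive voltage Vov = Vgs - Vt = 2.4 - 0.6 = 1.8 V
Step 2: W/L = 28/9 = 3.11111
Step 3: Id = 0.5 * 571 * 2.009e-07 * 3.11111 * 1.8^2
Step 4: Id = 5.78e-04 A

5.78e-04


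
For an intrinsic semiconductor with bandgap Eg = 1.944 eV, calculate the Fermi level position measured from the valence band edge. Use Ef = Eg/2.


Step 1: For an intrinsic semiconductor, the Fermi level sits at midgap.
Step 2: Ef = Eg / 2 = 1.944 / 2 = 0.972 eV

0.972


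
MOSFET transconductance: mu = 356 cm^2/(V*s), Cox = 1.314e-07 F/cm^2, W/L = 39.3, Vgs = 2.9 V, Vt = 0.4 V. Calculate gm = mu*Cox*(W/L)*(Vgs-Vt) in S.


Step 1: Vov = Vgs - Vt = 2.9 - 0.4 = 2.5 V
Step 2: gm = mu * Cox * (W/L) * Vov
Step 3: gm = 356 * 1.314e-07 * 39.3 * 2.5 = 4.60e-03 S

4.60e-03


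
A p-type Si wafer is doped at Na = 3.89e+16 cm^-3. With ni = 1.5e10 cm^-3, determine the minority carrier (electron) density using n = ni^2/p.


Step 1: Majority hole concentration p ≈ Na = 3.89e+16 cm^-3
Step 2: n = ni^2 / Na = (1.5e10)^2 / 3.89e+16
Step 3: n = 5.78e+03 cm^-3

5.78e+03


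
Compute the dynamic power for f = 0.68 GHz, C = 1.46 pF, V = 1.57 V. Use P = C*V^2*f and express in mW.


Step 1: V^2 = 1.57^2 = 2.4649 V^2
Step 2: P = C*V^2*f = 1.46e-12 F * 2.4649 * 0.68e9 Hz
Step 3: P = 2.44715272e-03 W
Step 4: P = 2.447 mW

2.447


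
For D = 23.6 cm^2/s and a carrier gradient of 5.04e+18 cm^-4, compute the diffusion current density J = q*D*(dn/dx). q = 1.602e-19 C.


Step 1: J = q * D * (dn/dx)
Step 2: J = 1.602e-19 * 23.6 * 5.04e+18
Step 3: J = 1.91e+01 A/cm^2

1.91e+01


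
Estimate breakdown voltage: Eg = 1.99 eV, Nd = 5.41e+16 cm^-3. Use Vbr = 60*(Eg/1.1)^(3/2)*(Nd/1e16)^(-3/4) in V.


Step 1: Eg/1.1 = 1.99/1.1 = 1.809091
Step 2: (Eg/1.1)^1.5 = 1.809091^1.5 = 2.433272
Step 3: (Nd/1e16)^(-0.75) = (5.41)^(-0.75) = 0.281905
Step 4: Vbr = 60 * 2.433272 * 0.281905 = 41.2 V

41.2


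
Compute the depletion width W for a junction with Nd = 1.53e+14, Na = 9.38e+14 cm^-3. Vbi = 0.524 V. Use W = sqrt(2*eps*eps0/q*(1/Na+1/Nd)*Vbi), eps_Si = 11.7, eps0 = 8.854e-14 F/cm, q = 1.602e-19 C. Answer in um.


Step 1: 1/Na + 1/Nd = 1/9.38e+14 + 1/1.53e+14 = 7.60205e-15
Step 2: 2*eps*eps0/q = 2*11.7*8.854e-14/1.602e-19 = 1.293281e+07
Step 3: W^2 = 1.293281e+07 * 7.60205e-15 * 0.524 = 5.15175e-08
Step 4: W = sqrt(5.15175e-08) = 2.270e-04 cm = 2.27 um

2.27


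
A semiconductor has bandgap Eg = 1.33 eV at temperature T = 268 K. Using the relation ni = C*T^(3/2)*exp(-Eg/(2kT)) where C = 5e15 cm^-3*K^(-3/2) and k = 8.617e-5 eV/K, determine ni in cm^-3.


Step 1: Compute kT = 8.617e-5 * 268 = 0.02309356 eV
Step 2: Exponent = -Eg/(2kT) = -1.33/(2*0.02309356) = -28.79591
Step 3: T^(3/2) = 268^1.5 = 4387.35
Step 4: ni = 5e15 * 4387.35 * exp(-28.79591) = 6.84e+06 cm^-3

6.84e+06


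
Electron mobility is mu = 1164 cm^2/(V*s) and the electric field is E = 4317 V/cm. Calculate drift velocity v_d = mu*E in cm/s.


Step 1: v_d = mu * E
Step 2: v_d = 1164 * 4317 = 5024988
Step 3: v_d = 5.02e+06 cm/s

5.02e+06


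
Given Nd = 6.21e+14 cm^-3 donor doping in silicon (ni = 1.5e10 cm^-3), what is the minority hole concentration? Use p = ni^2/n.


Step 1: Since Nd >> ni, n ≈ Nd = 6.21e+14 cm^-3
Step 2: p = ni^2 / n = (1.5e10)^2 / 6.21e+14
Step 3: p = 2.25e20 / 6.21e+14 = 3.62e+05 cm^-3

3.62e+05


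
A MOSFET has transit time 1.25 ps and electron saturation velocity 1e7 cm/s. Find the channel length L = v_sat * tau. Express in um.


Step 1: tau in seconds = 1.25 ps * 1e-12 = 1.2500e-12 s
Step 2: L = v_sat * tau = 1e7 * 1.2500e-12 = 1.2500e-05 cm
Step 3: L in um = 1.2500e-05 * 1e4 = 0.125 um

0.125


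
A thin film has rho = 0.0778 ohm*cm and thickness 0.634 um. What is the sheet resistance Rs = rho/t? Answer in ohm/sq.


Step 1: Convert thickness to cm: t = 0.634 um = 6.3400e-05 cm
Step 2: Rs = rho / t = 0.0778 / 6.3400e-05
Step 3: Rs = 1227.1 ohm/sq

1227.1


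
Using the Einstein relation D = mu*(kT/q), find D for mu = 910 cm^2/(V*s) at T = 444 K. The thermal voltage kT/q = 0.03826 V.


Step 1: D = mu * (kT/q)
Step 2: D = 910 * 0.03826
Step 3: D = 34.82 cm^2/s

34.82


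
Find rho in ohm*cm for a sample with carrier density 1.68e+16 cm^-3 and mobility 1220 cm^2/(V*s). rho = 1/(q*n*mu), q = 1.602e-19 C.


Step 1: sigma = q * n * mu = 1.602e-19 * 1.68e+16 * 1220 = 3.28346e+00 S/cm
Step 2: rho = 1 / sigma = 1 / 3.28346e+00 = 0.3046 ohm*cm

0.3046


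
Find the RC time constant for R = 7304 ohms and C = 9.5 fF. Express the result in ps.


Step 1: tau = R * C
Step 2: tau = 7304 * 9.5 fF = 7304 * 9.5e-15 F
Step 3: tau = 6.9388e-11 s = 69.388 ps

69.388


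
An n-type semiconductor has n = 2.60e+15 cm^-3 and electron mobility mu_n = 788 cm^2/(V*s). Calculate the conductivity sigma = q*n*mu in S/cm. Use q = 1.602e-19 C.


Step 1: sigma = q * n * mu
Step 2: sigma = 1.602e-19 * 2.60e+15 * 788
Step 3: sigma = 3.282e-01 S/cm

3.282e-01


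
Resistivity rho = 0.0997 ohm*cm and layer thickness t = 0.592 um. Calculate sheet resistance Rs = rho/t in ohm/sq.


Step 1: Convert thickness to cm: t = 0.592 um = 5.9200e-05 cm
Step 2: Rs = rho / t = 0.0997 / 5.9200e-05
Step 3: Rs = 1684.1 ohm/sq

1684.1


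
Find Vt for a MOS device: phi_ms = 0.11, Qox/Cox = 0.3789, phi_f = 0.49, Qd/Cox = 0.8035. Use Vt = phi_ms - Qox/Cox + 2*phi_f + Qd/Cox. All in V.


Step 1: Vt = phi_ms - Qox/Cox + 2*phi_f + Qd/Cox
Step 2: Vt = 0.11 - 0.3789 + 2*0.49 + 0.8035
Step 3: Vt = 0.11 - 0.3789 + 0.98 + 0.8035
Step 4: Vt = 1.5146 V

1.5146


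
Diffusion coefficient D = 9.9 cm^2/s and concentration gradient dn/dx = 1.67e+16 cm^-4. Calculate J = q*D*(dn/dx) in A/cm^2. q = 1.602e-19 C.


Step 1: J = q * D * (dn/dx)
Step 2: J = 1.602e-19 * 9.9 * 1.67e+16
Step 3: J = 2.65e-02 A/cm^2

2.65e-02


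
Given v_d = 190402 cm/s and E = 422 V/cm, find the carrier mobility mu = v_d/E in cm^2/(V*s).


Step 1: mu = v_d / E
Step 2: mu = 190402 / 422
Step 3: mu = 451.19 cm^2/(V*s)

451.19


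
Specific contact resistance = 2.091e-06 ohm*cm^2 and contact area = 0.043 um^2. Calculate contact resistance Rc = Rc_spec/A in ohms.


Step 1: Convert area to cm^2: 0.043 um^2 = 4.3000e-10 cm^2
Step 2: Rc = Rc_spec / A = 2.091e-06 / 4.3000e-10
Step 3: Rc = 4.86e+03 ohms

4.86e+03


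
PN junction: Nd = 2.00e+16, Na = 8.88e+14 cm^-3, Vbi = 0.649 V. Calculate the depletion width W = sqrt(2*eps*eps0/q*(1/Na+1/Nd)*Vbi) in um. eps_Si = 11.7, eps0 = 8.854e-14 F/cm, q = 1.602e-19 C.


Step 1: 1/Na + 1/Nd = 1/8.88e+14 + 1/2.00e+16 = 1.17613e-15
Step 2: 2*eps*eps0/q = 2*11.7*8.854e-14/1.602e-19 = 1.293281e+07
Step 3: W^2 = 1.293281e+07 * 1.17613e-15 * 0.649 = 9.87172e-09
Step 4: W = sqrt(9.87172e-09) = 9.936e-05 cm = 0.9936 um

0.9936


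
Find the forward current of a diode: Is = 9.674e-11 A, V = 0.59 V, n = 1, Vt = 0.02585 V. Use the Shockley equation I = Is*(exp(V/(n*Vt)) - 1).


Step 1: V/(n*Vt) = 0.59/(1*0.02585) = 22.8240
Step 2: exp(22.8240) = 8.1722e+09
Step 3: I = 9.674e-11 * (8.1722e+09 - 1) = 7.91e-01 A

7.91e-01


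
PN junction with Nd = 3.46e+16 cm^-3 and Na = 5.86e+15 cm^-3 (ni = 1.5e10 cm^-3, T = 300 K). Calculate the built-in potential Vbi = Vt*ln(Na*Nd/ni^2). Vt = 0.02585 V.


Step 1: Compute Na*Nd/ni^2 = 5.86e+15 * 3.46e+16 / (1.5e10)^2 = 9.0114e+11
Step 2: ln(9.0114e+11) = 27.5269
Step 3: Vbi = 0.02585 * 27.5269 = 0.712 V

0.712


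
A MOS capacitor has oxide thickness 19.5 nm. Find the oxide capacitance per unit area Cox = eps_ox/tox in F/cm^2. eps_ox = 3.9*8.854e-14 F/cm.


Step 1: eps_ox = 3.9 * 8.854e-14 = 3.45306e-13 F/cm
Step 2: tox in cm = 19.5 nm * 1e-7 = 1.9500e-06 cm
Step 3: Cox = 3.45306e-13 / 1.9500e-06 = 1.77e-07 F/cm^2

1.77e-07


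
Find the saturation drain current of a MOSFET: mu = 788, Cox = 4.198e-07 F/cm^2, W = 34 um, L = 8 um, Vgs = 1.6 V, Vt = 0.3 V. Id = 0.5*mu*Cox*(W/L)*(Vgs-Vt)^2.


Step 1: Overdrive voltage Vov = Vgs - Vt = 1.6 - 0.3 = 1.3 V
Step 2: W/L = 34/8 = 4.25
Step 3: Id = 0.5 * 788 * 4.198e-07 * 4.25 * 1.3^2
Step 4: Id = 1.19e-03 A

1.19e-03


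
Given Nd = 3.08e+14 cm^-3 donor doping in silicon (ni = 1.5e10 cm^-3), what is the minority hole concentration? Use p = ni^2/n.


Step 1: Since Nd >> ni, n ≈ Nd = 3.08e+14 cm^-3
Step 2: p = ni^2 / n = (1.5e10)^2 / 3.08e+14
Step 3: p = 2.25e20 / 3.08e+14 = 7.31e+05 cm^-3

7.31e+05


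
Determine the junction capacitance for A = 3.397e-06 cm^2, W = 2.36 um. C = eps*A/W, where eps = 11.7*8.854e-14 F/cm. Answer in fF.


Step 1: eps_Si = 11.7 * 8.854e-14 = 1.035918e-12 F/cm
Step 2: W in cm = 2.36 * 1e-4 = 2.36e-04 cm
Step 3: C = 1.035918e-12 * 3.397e-06 / 2.36e-04 = 1.491107e-14 F
Step 4: C = 14.91 fF

14.91


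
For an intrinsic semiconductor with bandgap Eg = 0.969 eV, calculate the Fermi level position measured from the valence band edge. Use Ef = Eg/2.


Step 1: For an intrinsic semiconductor, the Fermi level sits at midgap.
Step 2: Ef = Eg / 2 = 0.969 / 2 = 0.4845 eV

0.4845


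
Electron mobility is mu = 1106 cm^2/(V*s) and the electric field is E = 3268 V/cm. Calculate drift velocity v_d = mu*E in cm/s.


Step 1: v_d = mu * E
Step 2: v_d = 1106 * 3268 = 3614408
Step 3: v_d = 3.61e+06 cm/s

3.61e+06


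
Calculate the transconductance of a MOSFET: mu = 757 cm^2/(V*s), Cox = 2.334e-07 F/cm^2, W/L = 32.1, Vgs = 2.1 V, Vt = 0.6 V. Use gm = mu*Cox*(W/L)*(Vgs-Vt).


Step 1: Vov = Vgs - Vt = 2.1 - 0.6 = 1.5 V
Step 2: gm = mu * Cox * (W/L) * Vov
Step 3: gm = 757 * 2.334e-07 * 32.1 * 1.5 = 8.51e-03 S

8.51e-03


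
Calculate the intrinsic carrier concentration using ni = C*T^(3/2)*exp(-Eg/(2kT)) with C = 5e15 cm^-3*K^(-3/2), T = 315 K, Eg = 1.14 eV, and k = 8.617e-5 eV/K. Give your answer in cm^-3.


Step 1: Compute kT = 8.617e-5 * 315 = 0.02714355 eV
Step 2: Exponent = -Eg/(2kT) = -1.14/(2*0.02714355) = -20.99946
Step 3: T^(3/2) = 315^1.5 = 5590.70
Step 4: ni = 5e15 * 5590.70 * exp(-20.99946) = 2.12e+10 cm^-3

2.12e+10


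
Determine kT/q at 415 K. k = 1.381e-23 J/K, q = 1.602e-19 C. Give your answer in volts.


Step 1: kT = 1.381e-23 * 415 = 5.73115e-21 J
Step 2: Vt = kT/q = 5.73115e-21 / 1.602e-19
Step 3: Vt = 0.03577 V

0.03577


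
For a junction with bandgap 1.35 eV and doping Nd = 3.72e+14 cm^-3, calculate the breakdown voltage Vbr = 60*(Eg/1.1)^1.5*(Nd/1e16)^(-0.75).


Step 1: Eg/1.1 = 1.35/1.1 = 1.227273
Step 2: (Eg/1.1)^1.5 = 1.227273^1.5 = 1.359602
Step 3: (Nd/1e16)^(-0.75) = (0.0372)^(-0.75) = 11.805729
Step 4: Vbr = 60 * 1.359602 * 11.805729 = 963.1 V

963.1


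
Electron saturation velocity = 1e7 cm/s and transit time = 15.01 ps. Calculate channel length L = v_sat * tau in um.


Step 1: tau in seconds = 15.01 ps * 1e-12 = 1.5010e-11 s
Step 2: L = v_sat * tau = 1e7 * 1.5010e-11 = 1.5010e-04 cm
Step 3: L in um = 1.5010e-04 * 1e4 = 1.501 um

1.501


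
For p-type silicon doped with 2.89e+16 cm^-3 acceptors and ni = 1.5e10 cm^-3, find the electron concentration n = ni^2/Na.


Step 1: Majority hole concentration p ≈ Na = 2.89e+16 cm^-3
Step 2: n = ni^2 / Na = (1.5e10)^2 / 2.89e+16
Step 3: n = 7.79e+03 cm^-3

7.79e+03


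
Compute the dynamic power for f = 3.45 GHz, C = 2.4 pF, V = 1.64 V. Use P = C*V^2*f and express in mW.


Step 1: V^2 = 1.64^2 = 2.6896 V^2
Step 2: P = C*V^2*f = 2.4e-12 F * 2.6896 * 3.45e9 Hz
Step 3: P = 2.2269888e-02 W
Step 4: P = 22.27 mW

22.27


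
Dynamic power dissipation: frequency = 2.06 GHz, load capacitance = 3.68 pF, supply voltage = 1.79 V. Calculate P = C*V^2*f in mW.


Step 1: V^2 = 1.79^2 = 3.2041 V^2
Step 2: P = C*V^2*f = 3.68e-12 F * 3.2041 * 2.06e9 Hz
Step 3: P = 2.428964128e-02 W
Step 4: P = 24.29 mW

24.29


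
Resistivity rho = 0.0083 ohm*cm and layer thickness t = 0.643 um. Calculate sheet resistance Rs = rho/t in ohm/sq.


Step 1: Convert thickness to cm: t = 0.643 um = 6.4300e-05 cm
Step 2: Rs = rho / t = 0.0083 / 6.4300e-05
Step 3: Rs = 129.1 ohm/sq

129.1


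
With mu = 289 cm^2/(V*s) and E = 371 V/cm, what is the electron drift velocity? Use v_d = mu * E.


Step 1: v_d = mu * E
Step 2: v_d = 289 * 371 = 107219
Step 3: v_d = 1.07e+05 cm/s

1.07e+05


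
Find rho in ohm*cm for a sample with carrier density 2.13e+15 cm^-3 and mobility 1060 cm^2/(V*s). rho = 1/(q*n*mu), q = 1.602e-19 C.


Step 1: sigma = q * n * mu = 1.602e-19 * 2.13e+15 * 1060 = 3.61700e-01 S/cm
Step 2: rho = 1 / sigma = 1 / 3.61700e-01 = 2.765 ohm*cm

2.765


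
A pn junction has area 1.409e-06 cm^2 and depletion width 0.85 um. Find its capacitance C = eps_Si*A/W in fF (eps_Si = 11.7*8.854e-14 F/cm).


Step 1: eps_Si = 11.7 * 8.854e-14 = 1.035918e-12 F/cm
Step 2: W in cm = 0.85 * 1e-4 = 8.50e-05 cm
Step 3: C = 1.035918e-12 * 1.409e-06 / 8.50e-05 = 1.717186e-14 F
Step 4: C = 17.17 fF

17.17


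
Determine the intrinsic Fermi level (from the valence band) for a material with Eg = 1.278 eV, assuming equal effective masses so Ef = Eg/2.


Step 1: For an intrinsic semiconductor, the Fermi level sits at midgap.
Step 2: Ef = Eg / 2 = 1.278 / 2 = 0.639 eV

0.639


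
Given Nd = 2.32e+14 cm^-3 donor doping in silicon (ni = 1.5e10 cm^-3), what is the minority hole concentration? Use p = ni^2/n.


Step 1: Since Nd >> ni, n ≈ Nd = 2.32e+14 cm^-3
Step 2: p = ni^2 / n = (1.5e10)^2 / 2.32e+14
Step 3: p = 2.25e20 / 2.32e+14 = 9.70e+05 cm^-3

9.70e+05


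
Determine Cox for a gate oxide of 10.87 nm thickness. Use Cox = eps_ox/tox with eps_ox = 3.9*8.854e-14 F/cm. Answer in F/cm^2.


Step 1: eps_ox = 3.9 * 8.854e-14 = 3.45306e-13 F/cm
Step 2: tox in cm = 10.87 nm * 1e-7 = 1.0870e-06 cm
Step 3: Cox = 3.45306e-13 / 1.0870e-06 = 3.18e-07 F/cm^2

3.18e-07


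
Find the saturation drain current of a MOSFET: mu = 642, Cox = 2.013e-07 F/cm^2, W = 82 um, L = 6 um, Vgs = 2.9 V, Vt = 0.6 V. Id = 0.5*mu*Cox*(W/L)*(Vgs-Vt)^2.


Step 1: Overdrive voltage Vov = Vgs - Vt = 2.9 - 0.6 = 2.3 V
Step 2: W/L = 82/6 = 13.6667
Step 3: Id = 0.5 * 642 * 2.013e-07 * 13.6667 * 2.3^2
Step 4: Id = 4.67e-03 A

4.67e-03


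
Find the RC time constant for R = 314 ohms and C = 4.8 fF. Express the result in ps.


Step 1: tau = R * C
Step 2: tau = 314 * 4.8 fF = 314 * 4.8e-15 F
Step 3: tau = 1.5072e-12 s = 1.5072 ps

1.5072


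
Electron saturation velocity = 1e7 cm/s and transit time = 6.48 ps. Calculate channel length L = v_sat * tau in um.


Step 1: tau in seconds = 6.48 ps * 1e-12 = 6.4800e-12 s
Step 2: L = v_sat * tau = 1e7 * 6.4800e-12 = 6.4800e-05 cm
Step 3: L in um = 6.4800e-05 * 1e4 = 0.648 um

0.648


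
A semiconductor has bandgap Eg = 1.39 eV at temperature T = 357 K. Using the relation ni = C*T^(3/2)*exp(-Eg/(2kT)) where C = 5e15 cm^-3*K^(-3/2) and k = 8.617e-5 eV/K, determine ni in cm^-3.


Step 1: Compute kT = 8.617e-5 * 357 = 0.03076269 eV
Step 2: Exponent = -Eg/(2kT) = -1.39/(2*0.03076269) = -22.59230
Step 3: T^(3/2) = 357^1.5 = 6745.32
Step 4: ni = 5e15 * 6745.32 * exp(-22.59230) = 5.20e+09 cm^-3

5.20e+09
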